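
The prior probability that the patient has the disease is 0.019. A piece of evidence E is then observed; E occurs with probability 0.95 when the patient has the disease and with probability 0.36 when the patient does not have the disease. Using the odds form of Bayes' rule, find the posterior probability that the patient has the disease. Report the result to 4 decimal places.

Prior odds = 0.019/(1−0.019) = 0.019368.
Likelihood ratio for E = 0.95/0.36 = 2.6389.
Posterior odds = prior odds × LR = 0.051110.
Posterior probability = odds/(1+odds) = 0.051110/1.0511 = 0.0486.

Posterior probability ≈ 0.0486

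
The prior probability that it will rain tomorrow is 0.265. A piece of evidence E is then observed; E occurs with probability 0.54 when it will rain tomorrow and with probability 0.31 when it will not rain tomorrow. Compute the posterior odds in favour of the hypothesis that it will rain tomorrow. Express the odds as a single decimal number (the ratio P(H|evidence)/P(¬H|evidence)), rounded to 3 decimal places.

Posterior odds ≈ 0.628

Prior odds = 0.265/(1−0.265) = 0.36054. In log-odds, ln(0.36054) = -1.0201.
Add log likelihood ratio: ln(1.7419) = 0.55500.
Posterior log-odds = -0.46514, so posterior odds = exp(-0.46514) = 0.62804.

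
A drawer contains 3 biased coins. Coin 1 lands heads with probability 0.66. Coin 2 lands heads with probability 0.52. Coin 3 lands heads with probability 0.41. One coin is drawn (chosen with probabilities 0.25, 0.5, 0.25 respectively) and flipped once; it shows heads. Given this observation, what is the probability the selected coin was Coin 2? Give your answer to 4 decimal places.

Posterior probability ≈ 0.4929

P(heads|C1) = 0.66; P(heads|C2) = 0.52; P(heads|C3) = 0.41.
Prior × likelihood for each source: 0.25·0.66=0.1650, 0.5·0.52=0.2600, 0.25·0.41=0.1025. Summing gives P(heads) = 0.52750.
P(Coin 2 | heads) = 0.2600 / 0.52750 = 0.4929.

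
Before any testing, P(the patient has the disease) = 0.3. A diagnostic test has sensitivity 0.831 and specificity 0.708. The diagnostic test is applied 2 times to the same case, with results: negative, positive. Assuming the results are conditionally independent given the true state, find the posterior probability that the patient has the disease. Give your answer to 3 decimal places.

Let H be the event that the patient has the disease; start with P(H) = 0.3. P('positive'|H) = 0.831, P('positive'|¬H) = 0.292.
Update on result 1 ('negative'): P(H) ← 0.169·0.3000 / (0.169·0.3000 + 0.708·0.7000) = 0.050700/0.54630 = 0.0928.
Update on result 2 ('positive'): P(H) ← 0.831·0.0928 / (0.831·0.0928 + 0.292·0.9072) = 0.077122/0.34202 = 0.2255.

Posterior P(H) ≈ 0.225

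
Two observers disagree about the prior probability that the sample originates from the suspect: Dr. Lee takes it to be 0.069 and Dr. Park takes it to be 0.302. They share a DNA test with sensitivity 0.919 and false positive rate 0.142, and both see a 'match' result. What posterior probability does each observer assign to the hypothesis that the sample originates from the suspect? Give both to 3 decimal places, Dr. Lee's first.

Dr. Lee: 0.324; Dr. Park: 0.737

P('+'|H) = 0.919, P('+'|¬H) = 0.142.
Dr. Lee: numerator 0.919·0.069 = 0.063411; evidence = 0.063411+0.142·0.931 = 0.19561; posterior = 0.324.
Dr. Park: numerator 0.919·0.302 = 0.27754; evidence = 0.27754+0.142·0.698 = 0.37665; posterior = 0.737.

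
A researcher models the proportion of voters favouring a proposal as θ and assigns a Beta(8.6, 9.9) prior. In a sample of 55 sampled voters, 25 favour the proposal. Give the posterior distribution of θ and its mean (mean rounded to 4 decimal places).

Posterior: Beta(33.6, 39.9); mean ≈ 0.4571

The binomial likelihood is conjugate to the Beta prior: with 25 successes and 30 failures, the posterior is Beta(8.6+25, 9.9+30) = Beta(33.6, 39.9).
E[θ | data] = 33.6/(33.6+39.9) = 0.4571.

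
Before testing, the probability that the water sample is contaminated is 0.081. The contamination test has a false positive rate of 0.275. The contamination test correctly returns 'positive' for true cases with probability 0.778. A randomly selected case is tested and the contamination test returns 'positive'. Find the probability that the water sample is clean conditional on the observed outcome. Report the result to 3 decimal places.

Write H for 'the water sample is contaminated'. Prior odds H:¬H = 0.081/0.919 = 0.088139. For the 'positive' outcome, the likelihood ratio is 0.778/0.275 = 2.8291.
Posterior odds = 0.088139 × 2.8291 = 0.24935, so P(H|E) = 0.24935/(1+0.24935) = 0.200. Then P(¬H|E) = 1 − 0.200 = 0.800.

P(¬H | E) ≈ 0.800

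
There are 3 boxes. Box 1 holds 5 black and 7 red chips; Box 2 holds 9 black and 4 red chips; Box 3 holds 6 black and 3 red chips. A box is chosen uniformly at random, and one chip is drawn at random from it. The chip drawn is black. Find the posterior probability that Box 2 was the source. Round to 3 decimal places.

Tabulate prior·likelihood by source: [1] prior 0.333333, lik 0.4167, product 0.1389; [2] prior 0.333333, lik 0.6923, product 0.2308; [3] prior 0.333333, lik 0.6667, product 0.2222.
Normalizing constant = 0.59188; the posterior for Box 2 is its product over the sum, 0.2308/0.59188 = 0.390.

Posterior probability ≈ 0.390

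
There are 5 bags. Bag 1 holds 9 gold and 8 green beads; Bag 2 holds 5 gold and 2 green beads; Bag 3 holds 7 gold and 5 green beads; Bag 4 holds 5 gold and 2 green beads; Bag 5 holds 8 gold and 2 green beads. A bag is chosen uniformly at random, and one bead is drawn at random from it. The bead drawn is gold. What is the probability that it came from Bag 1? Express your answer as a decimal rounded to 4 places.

Posterior probability ≈ 0.1584

P(gold|Bag 1) = 0.5294; P(gold|Bag 2) = 0.7143; P(gold|Bag 3) = 0.5833; P(gold|Bag 4) = 0.7143; P(gold|Bag 5) = 0.8.
Prior × likelihood for each source: 0.2·0.5294=0.1059, 0.2·0.7143=0.1429, 0.2·0.5833=0.1167, 0.2·0.7143=0.1429, 0.2·0.8=0.1600. Summing gives P(gold) = 0.66826.
P(Bag 1 | gold) = 0.1059 / 0.66826 = 0.1584.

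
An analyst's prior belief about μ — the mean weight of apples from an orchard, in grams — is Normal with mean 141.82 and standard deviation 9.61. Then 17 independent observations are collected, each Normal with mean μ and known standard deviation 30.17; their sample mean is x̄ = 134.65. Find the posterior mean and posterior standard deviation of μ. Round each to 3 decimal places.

Prior precision 1/τ₀² = 1/9.61² = 0.0108281; data precision n/σ² = 17/30.17² = 0.0186766.
Posterior precision = 0.0108281 + 0.0186766 = 0.0295047, giving posterior SD = 1/√0.0295047 = 5.822.
Posterior mean = (0.0108281·141.82 + 0.0186766·134.65) / 0.0295047 = 137.281.

Posterior mean ≈ 137.281; posterior SD ≈ 5.822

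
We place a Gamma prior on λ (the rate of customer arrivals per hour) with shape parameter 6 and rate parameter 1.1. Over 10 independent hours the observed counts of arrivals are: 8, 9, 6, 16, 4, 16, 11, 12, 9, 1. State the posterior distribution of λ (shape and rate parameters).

The Poisson likelihood adds the total count to the shape and the number of exposure periods to the rate. Here ∑xᵢ = 92 and n = 10, so shape 6→98 and rate 1.1→11.1.

Posterior: Gamma(shape=98, rate=11.1)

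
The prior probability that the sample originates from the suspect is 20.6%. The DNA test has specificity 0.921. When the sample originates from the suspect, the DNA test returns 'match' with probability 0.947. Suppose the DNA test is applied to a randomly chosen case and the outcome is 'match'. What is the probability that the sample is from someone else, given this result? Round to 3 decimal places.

Write H for 'the sample originates from the suspect'. Prior odds H:¬H = 0.206/0.794 = 0.25945. For the 'match' outcome, the likelihood ratio is 0.947/0.079 = 11.987.
Posterior odds = 0.25945 × 11.987 = 3.1101, so P(H|E) = 3.1101/(1+3.1101) = 0.757. Then P(¬H|E) = 1 − 0.757 = 0.243.

P(¬H | E) ≈ 0.243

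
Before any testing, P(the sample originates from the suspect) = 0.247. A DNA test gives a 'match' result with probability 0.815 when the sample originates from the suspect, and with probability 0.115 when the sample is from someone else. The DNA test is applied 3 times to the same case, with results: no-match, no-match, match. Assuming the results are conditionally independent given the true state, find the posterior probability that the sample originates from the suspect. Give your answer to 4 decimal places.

Posterior P(H) ≈ 0.0922

Let H be the event that the sample originates from the suspect; start with P(H) = 0.247. P('match'|H) = 0.815, P('match'|¬H) = 0.115.
Update on result 1 ('no-match'): P(H) ← 0.185·0.2470 / (0.185·0.2470 + 0.885·0.7530) = 0.045695/0.71210 = 0.0642.
Update on result 2 ('no-match'): P(H) ← 0.185·0.0642 / (0.185·0.0642 + 0.885·0.9358) = 0.011871/0.84008 = 0.0141.
Update on result 3 ('match'): P(H) ← 0.815·0.0141 / (0.815·0.0141 + 0.115·0.9859) = 0.011517/0.12489 = 0.0922.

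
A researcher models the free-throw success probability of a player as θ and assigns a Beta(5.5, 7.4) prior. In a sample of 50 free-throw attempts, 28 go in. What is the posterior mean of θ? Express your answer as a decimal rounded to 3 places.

Observing 28 successes and 22 failures updates Beta(5.5, 7.4) by adding the success and failure counts to the two shape parameters: α = 5.5+28 = 33.5, β = 7.4+22 = 29.4.
E[θ | data] = 33.5/(33.5+29.4) = 0.533.

Posterior mean ≈ 0.533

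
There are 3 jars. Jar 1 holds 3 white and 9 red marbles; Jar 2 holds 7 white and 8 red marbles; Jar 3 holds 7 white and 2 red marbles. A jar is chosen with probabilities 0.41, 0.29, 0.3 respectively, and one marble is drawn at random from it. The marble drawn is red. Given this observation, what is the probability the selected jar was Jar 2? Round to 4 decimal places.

P(red|Jar 1) = 0.75; P(red|Jar 2) = 0.5333; P(red|Jar 3) = 0.2222.
Prior × likelihood for each source: 0.41·0.75=0.3075, 0.29·0.5333=0.1547, 0.3·0.2222=0.06667. Summing gives P(red) = 0.52883.
P(Jar 2 | red) = 0.1547 / 0.52883 = 0.2925.

Posterior probability ≈ 0.2925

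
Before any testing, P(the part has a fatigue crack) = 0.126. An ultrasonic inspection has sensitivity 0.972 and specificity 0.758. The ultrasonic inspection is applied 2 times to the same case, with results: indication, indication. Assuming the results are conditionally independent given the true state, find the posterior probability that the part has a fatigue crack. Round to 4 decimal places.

Let H be the event that the part has a fatigue crack; start with P(H) = 0.126. P('indication'|H) = 0.972, P('indication'|¬H) = 0.242.
Update on result 1 ('indication'): P(H) ← 0.972·0.1260 / (0.972·0.1260 + 0.242·0.8740) = 0.12247/0.33398 = 0.3667.
Update on result 2 ('indication'): P(H) ← 0.972·0.3667 / (0.972·0.3667 + 0.242·0.6333) = 0.35644/0.50969 = 0.6993.

Posterior P(H) ≈ 0.6993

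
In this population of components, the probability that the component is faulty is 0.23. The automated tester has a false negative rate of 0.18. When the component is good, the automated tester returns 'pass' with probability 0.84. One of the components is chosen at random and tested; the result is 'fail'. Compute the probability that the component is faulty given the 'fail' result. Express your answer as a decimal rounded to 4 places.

P(H | E) ≈ 0.6049

Let H be the event that the component is faulty. P(H) = 0.23, so P(¬H) = 0.77. With E the 'fail' result, P(E|H) = 0.82 and P(E|¬H) = 0.16.
P(E) = 0.82·0.23 + 0.16·0.77 = 0.18860 + 0.12320 = 0.31180.
By Bayes' theorem, P(H|E) = 0.18860 / 0.31180 = 0.6049.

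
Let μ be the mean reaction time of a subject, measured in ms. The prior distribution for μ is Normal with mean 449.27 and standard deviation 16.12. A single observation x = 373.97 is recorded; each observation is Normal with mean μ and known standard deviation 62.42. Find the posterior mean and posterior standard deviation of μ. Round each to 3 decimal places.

With known σ, the Normal prior is conjugate. Weight on the data is w = (n/σ²)/(n/σ² + 1/τ₀²) = 0.00025666/(0.00025666+0.00384831) = 0.062523.
Posterior mean = w·x̄ + (1−w)·μ₀ = 0.062523·373.97 + 0.93748·449.27 = 444.562. Posterior variance = 1/(0.00025666+0.00384831) = 243.607, so SD = 15.608.

Posterior mean ≈ 444.562; posterior SD ≈ 15.608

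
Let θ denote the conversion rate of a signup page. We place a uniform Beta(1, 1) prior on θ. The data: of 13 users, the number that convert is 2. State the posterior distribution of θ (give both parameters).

Posterior: Beta(3, 12)

Observing 2 successes and 11 failures updates Beta(1, 1) by adding the success and failure counts to the two shape parameters: α = 1+2 = 3, β = 1+11 = 12.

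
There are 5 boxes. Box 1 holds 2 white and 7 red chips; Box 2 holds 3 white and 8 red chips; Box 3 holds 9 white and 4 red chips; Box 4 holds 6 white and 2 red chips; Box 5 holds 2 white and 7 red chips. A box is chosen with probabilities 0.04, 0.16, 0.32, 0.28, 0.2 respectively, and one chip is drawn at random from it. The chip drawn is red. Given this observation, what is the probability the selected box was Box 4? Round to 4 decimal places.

Tabulate prior·likelihood by source: [1] prior 0.04, lik 0.7778, product 0.03111; [2] prior 0.16, lik 0.7273, product 0.1164; [3] prior 0.32, lik 0.3077, product 0.09846; [4] prior 0.28, lik 0.25, product 0.07000; [5] prior 0.2, lik 0.7778, product 0.1556.
Normalizing constant = 0.47149; the posterior for Box 4 is its product over the sum, 0.07000/0.47149 = 0.1485.

Posterior probability ≈ 0.1485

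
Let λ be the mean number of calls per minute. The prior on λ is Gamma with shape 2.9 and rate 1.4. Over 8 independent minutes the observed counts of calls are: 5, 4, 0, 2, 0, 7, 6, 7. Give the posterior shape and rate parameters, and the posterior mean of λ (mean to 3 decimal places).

Posterior: Gamma(shape=33.9, rate=9.4); mean ≈ 3.606

Total count ∑xᵢ = 31 over n = 8 minutes.
Gamma is conjugate to the Poisson likelihood: posterior is Gamma(shape = 2.9+31 = 33.9, rate = 1.4+8 = 9.4).
E[λ | data] = 33.9/9.4 = 3.606.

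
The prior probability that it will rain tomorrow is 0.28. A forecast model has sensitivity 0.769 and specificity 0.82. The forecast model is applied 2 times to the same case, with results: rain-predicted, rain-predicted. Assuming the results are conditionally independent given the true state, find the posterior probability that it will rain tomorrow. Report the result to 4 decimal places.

Posterior P(H) ≈ 0.8765

With H the event that it will rain tomorrow, the joint likelihood of the observed sequence is P(data|H) = 0.769·0.769 = 0.59136 and P(data|¬H) = 0.18·0.18 = 0.032400.
Bayes: P(H|data) = 0.28·0.59136 / (0.28·0.59136 + 0.72·0.032400) = 0.16558/0.18891 = 0.8765.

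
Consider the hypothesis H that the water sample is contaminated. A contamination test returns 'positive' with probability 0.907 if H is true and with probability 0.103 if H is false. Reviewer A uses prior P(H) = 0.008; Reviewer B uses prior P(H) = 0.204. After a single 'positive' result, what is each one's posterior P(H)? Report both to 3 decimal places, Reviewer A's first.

P('+'|H) = 0.907, P('+'|¬H) = 0.103.
Reviewer A: numerator 0.907·0.008 = 0.0072560; evidence = 0.0072560+0.103·0.992 = 0.10943; posterior = 0.066.
Reviewer B: numerator 0.907·0.204 = 0.18503; evidence = 0.18503+0.103·0.796 = 0.26702; posterior = 0.693.

Reviewer A: 0.066; Reviewer B: 0.693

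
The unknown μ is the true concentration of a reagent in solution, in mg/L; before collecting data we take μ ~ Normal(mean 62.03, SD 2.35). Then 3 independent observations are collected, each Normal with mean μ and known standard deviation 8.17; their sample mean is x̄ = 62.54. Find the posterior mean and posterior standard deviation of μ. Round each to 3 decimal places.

Posterior mean ≈ 62.131; posterior SD ≈ 2.103

With known σ, the Normal prior is conjugate. Weight on the data is w = (n/σ²)/(n/σ² + 1/τ₀²) = 0.0449446/(0.0449446+0.181077) = 0.19885.
Posterior mean = w·x̄ + (1−w)·μ₀ = 0.19885·62.54 + 0.80115·62.03 = 62.131. Posterior variance = 1/(0.0449446+0.181077) = 4.42435, so SD = 2.103.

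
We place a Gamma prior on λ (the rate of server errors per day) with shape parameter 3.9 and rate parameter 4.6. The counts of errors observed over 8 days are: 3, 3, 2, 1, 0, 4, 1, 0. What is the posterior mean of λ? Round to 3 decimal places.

Posterior mean ≈ 1.421

Total count ∑xᵢ = 14 over n = 8 days.
Gamma is conjugate to the Poisson likelihood: posterior is Gamma(shape = 3.9+14 = 17.9, rate = 4.6+8 = 12.6).
Posterior mean = shape/rate = 17.9/12.6 = 1.421.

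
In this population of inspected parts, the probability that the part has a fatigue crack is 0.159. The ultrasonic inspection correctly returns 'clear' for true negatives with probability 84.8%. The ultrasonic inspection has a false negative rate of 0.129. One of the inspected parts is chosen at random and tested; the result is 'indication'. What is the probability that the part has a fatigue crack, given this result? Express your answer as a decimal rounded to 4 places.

P(H | E) ≈ 0.5200

Let H be the event that the part has a fatigue crack. P(H) = 0.159, so P(¬H) = 0.841. With E the 'indication' result, P(E|H) = 0.871 and P(E|¬H) = 0.152.
P(E) = 0.871·0.159 + 0.152·0.841 = 0.13849 + 0.12783 = 0.26632.
By Bayes' theorem, P(H|E) = 0.13849 / 0.26632 = 0.5200.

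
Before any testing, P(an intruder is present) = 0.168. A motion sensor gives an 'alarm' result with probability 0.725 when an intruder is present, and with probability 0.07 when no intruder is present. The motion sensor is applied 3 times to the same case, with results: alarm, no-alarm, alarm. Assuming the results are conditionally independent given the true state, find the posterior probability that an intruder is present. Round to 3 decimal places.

Posterior P(H) ≈ 0.865

Let H be the event that an intruder is present; start with P(H) = 0.168. P('alarm'|H) = 0.725, P('alarm'|¬H) = 0.07.
Update on result 1 ('alarm'): P(H) ← 0.725·0.1680 / (0.725·0.1680 + 0.07·0.8320) = 0.12180/0.18004 = 0.6765.
Update on result 2 ('no-alarm'): P(H) ← 0.275·0.6765 / (0.275·0.6765 + 0.93·0.3235) = 0.18604/0.48688 = 0.3821.
Update on result 3 ('alarm'): P(H) ← 0.725·0.3821 / (0.725·0.3821 + 0.07·0.6179) = 0.27703/0.32028 = 0.8650.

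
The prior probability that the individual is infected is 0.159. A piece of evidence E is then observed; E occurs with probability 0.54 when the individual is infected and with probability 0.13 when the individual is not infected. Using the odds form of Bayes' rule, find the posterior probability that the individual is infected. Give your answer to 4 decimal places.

Posterior probability ≈ 0.4399

Prior odds = 0.159/(1−0.159) = 0.18906.
Likelihood ratio for E = 0.54/0.13 = 4.1538.
Posterior odds = prior odds × LR = 0.78533.
Posterior probability = odds/(1+odds) = 0.78533/1.7853 = 0.4399.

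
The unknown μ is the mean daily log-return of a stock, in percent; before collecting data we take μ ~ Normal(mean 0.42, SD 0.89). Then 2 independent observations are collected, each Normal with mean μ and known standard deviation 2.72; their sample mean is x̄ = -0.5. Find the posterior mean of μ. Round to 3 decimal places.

With known σ, the Normal prior is conjugate. Weight on the data is w = (n/σ²)/(n/σ² + 1/τ₀²) = 0.270329/(0.270329+1.26247) = 0.17636.
Posterior mean = w·x̄ + (1−w)·μ₀ = 0.17636·-0.5 + 0.82364·0.42 = 0.258.

Posterior mean ≈ 0.258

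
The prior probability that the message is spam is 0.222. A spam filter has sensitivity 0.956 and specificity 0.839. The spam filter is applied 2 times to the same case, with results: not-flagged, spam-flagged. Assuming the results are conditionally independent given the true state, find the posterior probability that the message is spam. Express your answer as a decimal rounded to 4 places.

Let H be the event that the message is spam; start with P(H) = 0.222. P('spam-flagged'|H) = 0.956, P('spam-flagged'|¬H) = 0.161.
Update on result 1 ('not-flagged'): P(H) ← 0.044·0.2220 / (0.044·0.2220 + 0.839·0.7780) = 0.0097680/0.66251 = 0.0147.
Update on result 2 ('spam-flagged'): P(H) ← 0.956·0.0147 / (0.956·0.0147 + 0.161·0.9853) = 0.014095/0.17272 = 0.0816.

Posterior P(H) ≈ 0.0816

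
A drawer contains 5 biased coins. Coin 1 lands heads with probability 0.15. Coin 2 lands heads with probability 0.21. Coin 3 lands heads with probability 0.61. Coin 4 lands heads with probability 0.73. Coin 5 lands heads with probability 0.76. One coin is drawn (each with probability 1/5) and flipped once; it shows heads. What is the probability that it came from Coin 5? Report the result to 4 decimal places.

Posterior probability ≈ 0.3089

P(heads|C1) = 0.15; P(heads|C2) = 0.21; P(heads|C3) = 0.61; P(heads|C4) = 0.73; P(heads|C5) = 0.76.
Prior × likelihood for each source: 0.2·0.15=0.03000, 0.2·0.21=0.04200, 0.2·0.61=0.1220, 0.2·0.73=0.1460, 0.2·0.76=0.1520. Summing gives P(heads) = 0.49200.
P(Coin 5 | heads) = 0.1520 / 0.49200 = 0.3089.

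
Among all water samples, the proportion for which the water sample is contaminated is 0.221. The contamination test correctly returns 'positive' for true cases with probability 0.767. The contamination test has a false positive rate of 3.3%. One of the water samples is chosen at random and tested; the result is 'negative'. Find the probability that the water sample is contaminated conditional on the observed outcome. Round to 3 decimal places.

Let H be the event that the water sample is contaminated. P(H) = 0.221, so P(¬H) = 0.779. With E the 'negative' result, P(E|H) = 0.233 and P(E|¬H) = 0.967.
P(E) = 0.233·0.221 + 0.967·0.779 = 0.051493 + 0.75329 = 0.80479.
By Bayes' theorem, P(H|E) = 0.051493 / 0.80479 = 0.064.

P(H | E) ≈ 0.064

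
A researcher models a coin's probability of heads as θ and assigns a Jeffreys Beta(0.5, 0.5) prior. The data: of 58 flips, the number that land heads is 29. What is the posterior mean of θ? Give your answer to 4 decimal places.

The binomial likelihood is conjugate to the Beta prior: with 29 successes and 29 failures, the posterior is Beta(0.5+29, 0.5+29) = Beta(29.5, 29.5).
E[θ | data] = 29.5/(29.5+29.5) = 0.5000.

Posterior mean ≈ 0.5000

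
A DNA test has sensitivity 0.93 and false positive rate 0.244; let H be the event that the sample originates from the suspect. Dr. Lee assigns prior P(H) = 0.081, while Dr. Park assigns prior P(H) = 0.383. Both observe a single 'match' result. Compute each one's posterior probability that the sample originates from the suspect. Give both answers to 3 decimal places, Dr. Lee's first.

Dr. Lee: 0.251; Dr. Park: 0.703

P('+'|H) = 0.93, P('+'|¬H) = 0.244.
Dr. Lee: numerator 0.93·0.081 = 0.075330; evidence = 0.075330+0.244·0.919 = 0.29957; posterior = 0.251.
Dr. Park: numerator 0.93·0.383 = 0.35619; evidence = 0.35619+0.244·0.617 = 0.50674; posterior = 0.703.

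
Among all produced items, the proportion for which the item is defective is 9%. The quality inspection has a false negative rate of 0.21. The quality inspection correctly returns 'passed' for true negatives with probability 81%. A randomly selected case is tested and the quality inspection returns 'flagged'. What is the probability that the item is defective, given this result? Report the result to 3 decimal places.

Let H be the event that the item is defective. P(H) = 0.09, so P(¬H) = 0.91. With E the 'flagged' result, P(E|H) = 0.79 and P(E|¬H) = 0.19.
P(E) = 0.79·0.09 + 0.19·0.91 = 0.071100 + 0.17290 = 0.24400.
By Bayes' theorem, P(H|E) = 0.071100 / 0.24400 = 0.291.

P(H | E) ≈ 0.291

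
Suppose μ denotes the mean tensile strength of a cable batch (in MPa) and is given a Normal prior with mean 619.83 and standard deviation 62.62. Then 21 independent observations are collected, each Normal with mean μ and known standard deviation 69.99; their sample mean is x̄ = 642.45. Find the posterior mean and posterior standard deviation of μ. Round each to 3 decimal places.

With known σ, the Normal prior is conjugate. Weight on the data is w = (n/σ²)/(n/σ² + 1/τ₀²) = 0.00428694/(0.00428694+0.00025502) = 0.94385.
Posterior mean = w·x̄ + (1−w)·μ₀ = 0.94385·642.45 + 0.056148·619.83 = 641.180. Posterior variance = 1/(0.00428694+0.00025502) = 220.169, so SD = 14.838.

Posterior mean ≈ 641.180; posterior SD ≈ 14.838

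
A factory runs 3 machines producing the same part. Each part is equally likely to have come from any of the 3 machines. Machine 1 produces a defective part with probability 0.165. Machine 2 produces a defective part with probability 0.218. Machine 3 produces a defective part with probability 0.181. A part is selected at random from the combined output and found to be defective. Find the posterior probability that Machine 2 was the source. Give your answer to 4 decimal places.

P(defective|M1) = 0.165; P(defective|M2) = 0.218; P(defective|M3) = 0.181.
Prior × likelihood for each source: 0.333333·0.165=0.05500, 0.333333·0.218=0.07267, 0.333333·0.181=0.06033. Summing gives P(defective) = 0.18800.
P(Machine 2 | defective) = 0.07267 / 0.18800 = 0.3865.

Posterior probability ≈ 0.3865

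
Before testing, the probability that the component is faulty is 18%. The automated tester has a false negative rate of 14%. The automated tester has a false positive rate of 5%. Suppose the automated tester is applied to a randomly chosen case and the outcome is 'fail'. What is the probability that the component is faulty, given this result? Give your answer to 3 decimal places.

Let H be the event that the component is faulty. P(H) = 0.18, so P(¬H) = 0.82. With E the 'fail' result, P(E|H) = 0.86 and P(E|¬H) = 0.05.
P(E) = 0.86·0.18 + 0.05·0.82 = 0.15480 + 0.041000 = 0.19580.
By Bayes' theorem, P(H|E) = 0.15480 / 0.19580 = 0.791.

P(H | E) ≈ 0.791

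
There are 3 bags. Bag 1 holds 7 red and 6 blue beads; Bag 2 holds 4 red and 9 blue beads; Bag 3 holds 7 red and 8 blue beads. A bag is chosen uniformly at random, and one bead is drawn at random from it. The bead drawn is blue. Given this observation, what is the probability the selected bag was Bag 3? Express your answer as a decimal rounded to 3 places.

Posterior probability ≈ 0.316

Tabulate prior·likelihood by source: [1] prior 0.333333, lik 0.4615, product 0.1538; [2] prior 0.333333, lik 0.6923, product 0.2308; [3] prior 0.333333, lik 0.5333, product 0.1778.
Normalizing constant = 0.56239; the posterior for Bag 3 is its product over the sum, 0.1778/0.56239 = 0.316.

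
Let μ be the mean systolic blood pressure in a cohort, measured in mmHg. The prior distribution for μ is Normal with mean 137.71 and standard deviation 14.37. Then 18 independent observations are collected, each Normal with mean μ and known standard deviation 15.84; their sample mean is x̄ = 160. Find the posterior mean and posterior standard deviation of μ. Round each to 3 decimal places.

Prior precision 1/τ₀² = 1/14.37² = 0.00484269; data precision n/σ² = 18/15.84² = 0.0717401.
Posterior precision = 0.00484269 + 0.0717401 = 0.0765828, giving posterior SD = 1/√0.0765828 = 3.614.
Posterior mean = (0.00484269·137.71 + 0.0717401·160) / 0.0765828 = 158.590.

Posterior mean ≈ 158.590; posterior SD ≈ 3.614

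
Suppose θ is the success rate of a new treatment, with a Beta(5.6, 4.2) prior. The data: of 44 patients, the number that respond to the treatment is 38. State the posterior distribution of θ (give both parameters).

The binomial likelihood is conjugate to the Beta prior: with 38 successes and 6 failures, the posterior is Beta(5.6+38, 4.2+6) = Beta(43.6, 10.2).

Posterior: Beta(43.6, 10.2)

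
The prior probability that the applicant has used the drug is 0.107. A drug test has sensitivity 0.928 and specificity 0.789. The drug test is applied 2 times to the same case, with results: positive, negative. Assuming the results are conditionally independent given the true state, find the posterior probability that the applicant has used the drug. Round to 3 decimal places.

Let H be the event that the applicant has used the drug; start with P(H) = 0.107. P('positive'|H) = 0.928, P('positive'|¬H) = 0.211.
Update on result 1 ('positive'): P(H) ← 0.928·0.1070 / (0.928·0.1070 + 0.211·0.8930) = 0.099296/0.28772 = 0.3451.
Update on result 2 ('negative'): P(H) ← 0.072·0.3451 / (0.072·0.3451 + 0.789·0.6549) = 0.024848/0.54155 = 0.0459.

Posterior P(H) ≈ 0.046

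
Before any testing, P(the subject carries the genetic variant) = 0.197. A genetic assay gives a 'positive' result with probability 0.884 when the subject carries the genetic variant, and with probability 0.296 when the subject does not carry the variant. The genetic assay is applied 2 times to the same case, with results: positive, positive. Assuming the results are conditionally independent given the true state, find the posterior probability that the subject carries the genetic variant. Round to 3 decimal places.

Posterior P(H) ≈ 0.686

Let H be the event that the subject carries the genetic variant; start with P(H) = 0.197. P('positive'|H) = 0.884, P('positive'|¬H) = 0.296.
Update on result 1 ('positive'): P(H) ← 0.884·0.1970 / (0.884·0.1970 + 0.296·0.8030) = 0.17415/0.41184 = 0.4229.
Update on result 2 ('positive'): P(H) ← 0.884·0.4229 / (0.884·0.4229 + 0.296·0.5771) = 0.37381/0.54464 = 0.6863.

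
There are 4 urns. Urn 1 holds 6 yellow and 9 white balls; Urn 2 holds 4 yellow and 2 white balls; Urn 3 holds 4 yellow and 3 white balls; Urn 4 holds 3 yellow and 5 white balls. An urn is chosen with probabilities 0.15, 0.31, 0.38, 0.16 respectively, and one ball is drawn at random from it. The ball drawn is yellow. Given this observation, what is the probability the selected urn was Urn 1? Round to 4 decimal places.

Posterior probability ≈ 0.1103

P(yellow|Urn 1) = 0.4; P(yellow|Urn 2) = 0.6667; P(yellow|Urn 3) = 0.5714; P(yellow|Urn 4) = 0.375.
Prior × likelihood for each source: 0.15·0.4=0.06000, 0.31·0.6667=0.2067, 0.38·0.5714=0.2171, 0.16·0.375=0.06000. Summing gives P(yellow) = 0.54381.
P(Urn 1 | yellow) = 0.06000 / 0.54381 = 0.1103.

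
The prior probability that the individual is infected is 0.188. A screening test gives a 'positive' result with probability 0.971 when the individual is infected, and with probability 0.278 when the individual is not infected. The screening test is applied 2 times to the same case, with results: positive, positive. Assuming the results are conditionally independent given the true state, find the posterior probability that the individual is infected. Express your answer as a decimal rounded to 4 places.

With H the event that the individual is infected, the joint likelihood of the observed sequence is P(data|H) = 0.971·0.971 = 0.94284 and P(data|¬H) = 0.278·0.278 = 0.077284.
Bayes: P(H|data) = 0.188·0.94284 / (0.188·0.94284 + 0.812·0.077284) = 0.17725/0.24001 = 0.7385.

Posterior P(H) ≈ 0.7385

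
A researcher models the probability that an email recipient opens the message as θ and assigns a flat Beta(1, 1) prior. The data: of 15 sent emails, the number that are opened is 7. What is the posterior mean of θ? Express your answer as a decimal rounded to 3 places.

Posterior mean ≈ 0.471

Observing 7 successes and 8 failures updates Beta(1, 1) by adding the success and failure counts to the two shape parameters: α = 1+7 = 8, β = 1+8 = 9.
Posterior mean = α/(α+β) = 8/17 = 0.471.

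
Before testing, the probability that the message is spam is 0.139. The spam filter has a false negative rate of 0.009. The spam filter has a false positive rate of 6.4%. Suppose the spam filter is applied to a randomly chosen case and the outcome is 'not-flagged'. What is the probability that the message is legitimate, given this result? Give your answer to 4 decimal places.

P(¬H | E) ≈ 0.9985

Let H be the event that the message is spam. P(H) = 0.139, so P(¬H) = 0.861. With E the 'not-flagged' result, P(E|H) = 0.009 and P(E|¬H) = 0.936.
P(E) = 0.009·0.139 + 0.936·0.861 = 0.0012510 + 0.80590 = 0.80715.
By Bayes' theorem, P(H|E) = 0.0012510 / 0.80715 = 0.0015. Hence P(¬H|E) = 1 − 0.0015 = 0.9985.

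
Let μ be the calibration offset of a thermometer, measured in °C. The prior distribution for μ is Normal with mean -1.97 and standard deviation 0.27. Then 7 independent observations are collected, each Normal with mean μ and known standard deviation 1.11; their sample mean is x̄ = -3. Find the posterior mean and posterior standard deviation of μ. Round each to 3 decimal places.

Posterior mean ≈ -2.272; posterior SD ≈ 0.227

Prior precision 1/τ₀² = 1/0.27² = 13.7174; data precision n/σ² = 7/1.11² = 5.68136.
Posterior precision = 13.7174 + 5.68136 = 19.3988, giving posterior SD = 1/√19.3988 = 0.227.
Posterior mean = (13.7174·-1.97 + 5.68136·-3) / 19.3988 = -2.272.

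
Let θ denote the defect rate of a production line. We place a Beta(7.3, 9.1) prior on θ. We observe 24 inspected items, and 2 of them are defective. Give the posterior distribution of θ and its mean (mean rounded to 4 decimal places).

Posterior: Beta(9.3, 31.1); mean ≈ 0.2302

The binomial likelihood is conjugate to the Beta prior: with 2 successes and 22 failures, the posterior is Beta(7.3+2, 9.1+22) = Beta(9.3, 31.1).
E[θ | data] = 9.3/(9.3+31.1) = 0.2302.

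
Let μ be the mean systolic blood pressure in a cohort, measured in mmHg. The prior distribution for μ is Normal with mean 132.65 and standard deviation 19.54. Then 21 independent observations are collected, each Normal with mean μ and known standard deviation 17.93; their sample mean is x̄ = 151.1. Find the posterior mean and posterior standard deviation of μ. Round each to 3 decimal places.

Posterior mean ≈ 150.389; posterior SD ≈ 3.836

With known σ, the Normal prior is conjugate. Weight on the data is w = (n/σ²)/(n/σ² + 1/τ₀²) = 0.0653219/(0.0653219+0.00261909) = 0.96145.
Posterior mean = w·x̄ + (1−w)·μ₀ = 0.96145·151.1 + 0.038550·132.65 = 150.389. Posterior variance = 1/(0.0653219+0.00261909) = 14.7187, so SD = 3.836.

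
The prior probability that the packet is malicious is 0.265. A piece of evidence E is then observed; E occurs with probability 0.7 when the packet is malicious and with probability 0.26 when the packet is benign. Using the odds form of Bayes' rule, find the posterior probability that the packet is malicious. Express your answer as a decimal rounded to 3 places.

Posterior probability ≈ 0.493

Prior odds = 0.265/(1−0.265) = 0.36054. In log-odds, ln(0.36054) = -1.0201.
Add log likelihood ratio: ln(2.6923) = 0.99040.
Posterior log-odds = -0.029742, so posterior odds = exp(-0.029742) = 0.97070. Converting, P(H|E) = 0.97070/1.9707 = 0.493.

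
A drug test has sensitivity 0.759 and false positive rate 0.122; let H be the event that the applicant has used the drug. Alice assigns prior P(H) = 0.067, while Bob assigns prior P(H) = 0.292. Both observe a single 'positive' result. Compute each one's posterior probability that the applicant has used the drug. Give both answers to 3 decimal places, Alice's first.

P('+'|H) = 0.759, P('+'|¬H) = 0.122.
Alice: numerator 0.759·0.067 = 0.050853; evidence = 0.050853+0.122·0.933 = 0.16468; posterior = 0.309.
Bob: numerator 0.759·0.292 = 0.22163; evidence = 0.22163+0.122·0.708 = 0.30800; posterior = 0.720.

Alice: 0.309; Bob: 0.720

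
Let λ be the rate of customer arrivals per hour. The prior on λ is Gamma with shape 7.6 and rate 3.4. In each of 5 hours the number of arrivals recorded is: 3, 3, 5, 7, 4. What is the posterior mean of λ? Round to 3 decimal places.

Posterior mean ≈ 3.524

The Poisson likelihood adds the total count to the shape and the number of exposure periods to the rate. Here ∑xᵢ = 22 and n = 5, so shape 7.6→29.6 and rate 3.4→8.4.
Posterior mean = shape/rate = 29.6/8.4 = 3.524.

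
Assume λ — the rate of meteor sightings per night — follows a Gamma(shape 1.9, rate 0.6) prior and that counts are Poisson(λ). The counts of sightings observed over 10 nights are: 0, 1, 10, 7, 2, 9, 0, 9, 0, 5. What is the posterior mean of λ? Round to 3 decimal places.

Posterior mean ≈ 4.236

Total count ∑xᵢ = 43 over n = 10 nights.
Gamma is conjugate to the Poisson likelihood: posterior is Gamma(shape = 1.9+43 = 44.9, rate = 0.6+10 = 10.6).
E[λ | data] = 44.9/10.6 = 4.236.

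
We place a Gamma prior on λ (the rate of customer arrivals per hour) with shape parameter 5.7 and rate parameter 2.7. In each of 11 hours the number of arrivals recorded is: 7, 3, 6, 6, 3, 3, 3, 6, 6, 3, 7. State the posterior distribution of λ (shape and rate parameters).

Total count ∑xᵢ = 53 over n = 11 hours.
Gamma is conjugate to the Poisson likelihood: posterior is Gamma(shape = 5.7+53 = 58.7, rate = 2.7+11 = 13.7).

Posterior: Gamma(shape=58.7, rate=13.7)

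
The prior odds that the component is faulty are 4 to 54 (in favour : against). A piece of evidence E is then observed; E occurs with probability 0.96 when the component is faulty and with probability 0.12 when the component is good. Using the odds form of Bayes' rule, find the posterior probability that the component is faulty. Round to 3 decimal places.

Posterior probability ≈ 0.372

Prior odds = 4/54 = 0.074074.
Likelihood ratio for E = 0.96/0.12 = 8.0000.
Posterior odds = prior odds × LR = 0.59259.
Posterior probability = odds/(1+odds) = 0.59259/1.5926 = 0.372.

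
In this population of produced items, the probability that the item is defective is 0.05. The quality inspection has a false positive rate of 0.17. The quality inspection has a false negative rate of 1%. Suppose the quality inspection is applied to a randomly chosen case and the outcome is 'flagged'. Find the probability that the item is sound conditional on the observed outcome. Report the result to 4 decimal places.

Let H be the event that the item is defective. P(H) = 0.05, so P(¬H) = 0.95. With E the 'flagged' result, P(E|H) = 0.99 and P(E|¬H) = 0.17.
P(E) = 0.99·0.05 + 0.17·0.95 = 0.049500 + 0.16150 = 0.21100.
By Bayes' theorem, P(H|E) = 0.049500 / 0.21100 = 0.2346. Hence P(¬H|E) = 1 − 0.2346 = 0.7654.

P(¬H | E) ≈ 0.7654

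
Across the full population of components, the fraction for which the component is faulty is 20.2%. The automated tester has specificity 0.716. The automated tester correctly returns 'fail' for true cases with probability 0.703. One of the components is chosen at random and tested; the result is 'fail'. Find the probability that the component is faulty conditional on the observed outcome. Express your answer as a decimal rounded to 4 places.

P(H | E) ≈ 0.3852

Write H for 'the component is faulty'. Prior odds H:¬H = 0.202/0.798 = 0.25313. For the 'fail' outcome, the likelihood ratio is 0.703/0.284 = 2.4754.
Posterior odds = 0.25313 × 2.4754 = 0.62659, so P(H|E) = 0.62659/(1+0.62659) = 0.3852.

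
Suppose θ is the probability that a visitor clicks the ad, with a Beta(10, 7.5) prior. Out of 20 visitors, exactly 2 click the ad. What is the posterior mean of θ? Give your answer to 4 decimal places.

Posterior mean ≈ 0.3200

Observing 2 successes and 18 failures updates Beta(10, 7.5) by adding the success and failure counts to the two shape parameters: α = 10+2 = 12, β = 7.5+18 = 25.5.
Posterior mean = α/(α+β) = 12/37.5 = 0.3200.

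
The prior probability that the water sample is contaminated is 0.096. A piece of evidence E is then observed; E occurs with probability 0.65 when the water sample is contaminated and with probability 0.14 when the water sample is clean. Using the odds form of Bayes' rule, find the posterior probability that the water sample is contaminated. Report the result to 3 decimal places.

Prior odds = 0.096/(1−0.096) = 0.10619.
Likelihood ratio for E = 0.65/0.14 = 4.6429.
Posterior odds = prior odds × LR = 0.49305.
Posterior probability = odds/(1+odds) = 0.49305/1.4930 = 0.330.

Posterior probability ≈ 0.330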